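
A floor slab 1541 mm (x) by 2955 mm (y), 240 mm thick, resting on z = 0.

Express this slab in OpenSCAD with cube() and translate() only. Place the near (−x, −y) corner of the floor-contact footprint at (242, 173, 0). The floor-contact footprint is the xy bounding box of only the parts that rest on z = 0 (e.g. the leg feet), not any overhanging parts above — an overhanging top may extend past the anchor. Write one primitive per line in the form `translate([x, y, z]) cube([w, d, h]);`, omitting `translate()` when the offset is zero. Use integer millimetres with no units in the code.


translate([242, 173, 0]) cube([1541, 2955, 240]);


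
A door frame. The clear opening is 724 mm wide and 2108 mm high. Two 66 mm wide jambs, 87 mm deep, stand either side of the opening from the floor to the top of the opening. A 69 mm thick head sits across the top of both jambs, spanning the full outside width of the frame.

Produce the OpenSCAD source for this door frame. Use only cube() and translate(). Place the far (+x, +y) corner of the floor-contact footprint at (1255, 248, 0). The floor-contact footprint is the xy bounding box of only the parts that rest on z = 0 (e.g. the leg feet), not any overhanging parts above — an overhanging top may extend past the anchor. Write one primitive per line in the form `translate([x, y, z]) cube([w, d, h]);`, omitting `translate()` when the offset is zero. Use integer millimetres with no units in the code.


translate([399, 161, 0]) cube([66, 87, 2108]);
translate([1189, 161, 0]) cube([66, 87, 2108]);
translate([399, 161, 2108]) cube([856, 87, 69]);


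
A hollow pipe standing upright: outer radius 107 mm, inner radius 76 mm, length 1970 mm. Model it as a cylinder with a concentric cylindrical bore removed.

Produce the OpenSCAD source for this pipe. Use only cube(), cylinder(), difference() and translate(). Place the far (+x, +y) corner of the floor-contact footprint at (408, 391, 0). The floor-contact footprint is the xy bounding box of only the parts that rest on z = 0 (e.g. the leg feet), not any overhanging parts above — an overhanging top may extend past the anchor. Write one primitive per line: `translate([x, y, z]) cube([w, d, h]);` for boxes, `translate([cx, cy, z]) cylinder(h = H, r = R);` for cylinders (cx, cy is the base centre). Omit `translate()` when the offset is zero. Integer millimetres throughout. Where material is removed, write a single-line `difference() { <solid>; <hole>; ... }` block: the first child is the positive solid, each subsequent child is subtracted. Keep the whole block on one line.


difference() { translate([301, 284, 0]) cylinder(h = 1970, r = 107); translate([301, 284, 0]) cylinder(h = 1970, r = 76); }


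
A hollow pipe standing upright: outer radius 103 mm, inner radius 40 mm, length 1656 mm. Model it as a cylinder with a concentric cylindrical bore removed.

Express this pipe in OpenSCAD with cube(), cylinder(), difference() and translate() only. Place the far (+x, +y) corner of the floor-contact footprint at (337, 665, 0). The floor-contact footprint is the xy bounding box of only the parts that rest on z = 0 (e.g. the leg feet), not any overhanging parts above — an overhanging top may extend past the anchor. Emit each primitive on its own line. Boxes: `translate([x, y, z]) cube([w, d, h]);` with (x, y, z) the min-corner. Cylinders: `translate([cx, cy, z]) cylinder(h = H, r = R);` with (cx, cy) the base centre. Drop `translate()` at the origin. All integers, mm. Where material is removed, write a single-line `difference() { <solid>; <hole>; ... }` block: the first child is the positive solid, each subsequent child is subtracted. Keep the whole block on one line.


difference() { translate([234, 562, 0]) cylinder(h = 1656, r = 103); translate([234, 562, 0]) cylinder(h = 1656, r = 40); }


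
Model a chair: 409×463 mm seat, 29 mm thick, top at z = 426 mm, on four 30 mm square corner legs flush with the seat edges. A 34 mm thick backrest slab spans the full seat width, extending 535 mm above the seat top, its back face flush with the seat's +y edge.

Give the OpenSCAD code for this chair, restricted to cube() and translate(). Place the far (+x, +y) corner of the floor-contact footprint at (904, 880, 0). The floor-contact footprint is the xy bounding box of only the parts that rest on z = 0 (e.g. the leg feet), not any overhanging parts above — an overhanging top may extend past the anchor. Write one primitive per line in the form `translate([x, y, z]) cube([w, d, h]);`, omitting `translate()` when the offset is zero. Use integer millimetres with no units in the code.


translate([495, 417, 397]) cube([409, 463, 29]);
translate([495, 417, 0]) cube([30, 30, 397]);
translate([874, 417, 0]) cube([30, 30, 397]);
translate([495, 850, 0]) cube([30, 30, 397]);
translate([874, 850, 0]) cube([30, 30, 397]);
translate([495, 846, 426]) cube([409, 34, 535]);


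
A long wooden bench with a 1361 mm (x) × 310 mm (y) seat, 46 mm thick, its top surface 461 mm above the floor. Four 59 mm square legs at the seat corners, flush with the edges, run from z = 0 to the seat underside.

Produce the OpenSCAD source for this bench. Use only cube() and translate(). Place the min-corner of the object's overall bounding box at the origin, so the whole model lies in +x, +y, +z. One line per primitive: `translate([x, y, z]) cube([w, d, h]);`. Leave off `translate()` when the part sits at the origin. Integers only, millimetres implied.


translate([0, 0, 415]) cube([1361, 310, 46]);
cube([59, 59, 415]);
translate([0, 251, 0]) cube([59, 59, 415]);
translate([1302, 0, 0]) cube([59, 59, 415]);
translate([1302, 251, 0]) cube([59, 59, 415]);


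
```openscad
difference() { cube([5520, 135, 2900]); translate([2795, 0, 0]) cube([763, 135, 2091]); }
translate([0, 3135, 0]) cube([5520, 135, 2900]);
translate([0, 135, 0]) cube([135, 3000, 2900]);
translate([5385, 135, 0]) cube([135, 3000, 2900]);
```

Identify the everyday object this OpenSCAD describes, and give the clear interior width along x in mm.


A single room. The interior width is 5250 mm.

Four walls enclosing a rectangle with a door in the front wall — a room. Outside width 5520 minus two 135 mm walls gives 5250 mm.


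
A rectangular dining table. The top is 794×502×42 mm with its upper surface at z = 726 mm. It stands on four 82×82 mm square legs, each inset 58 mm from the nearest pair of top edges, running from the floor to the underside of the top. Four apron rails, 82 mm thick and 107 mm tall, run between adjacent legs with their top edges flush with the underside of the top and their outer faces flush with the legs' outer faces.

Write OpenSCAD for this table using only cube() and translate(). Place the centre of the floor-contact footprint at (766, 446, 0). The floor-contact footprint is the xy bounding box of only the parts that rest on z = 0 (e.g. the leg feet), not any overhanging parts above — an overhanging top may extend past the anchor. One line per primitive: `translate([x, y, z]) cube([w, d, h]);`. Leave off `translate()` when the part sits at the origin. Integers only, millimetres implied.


translate([369, 195, 684]) cube([794, 502, 42]);
translate([427, 253, 0]) cube([82, 82, 684]);
translate([1023, 253, 0]) cube([82, 82, 684]);
translate([427, 557, 0]) cube([82, 82, 684]);
translate([1023, 557, 0]) cube([82, 82, 684]);
translate([509, 253, 577]) cube([514, 82, 107]);
translate([509, 557, 577]) cube([514, 82, 107]);
translate([427, 335, 577]) cube([82, 222, 107]);
translate([1023, 335, 577]) cube([82, 222, 107]);


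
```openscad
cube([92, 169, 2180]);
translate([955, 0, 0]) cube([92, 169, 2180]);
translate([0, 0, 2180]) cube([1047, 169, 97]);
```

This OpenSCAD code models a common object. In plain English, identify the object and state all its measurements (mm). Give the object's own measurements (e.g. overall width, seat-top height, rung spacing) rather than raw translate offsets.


A door frame. The clear opening is 863 mm wide and 2180 mm high. Two 92 mm wide jambs, 169 mm deep, stand either side of the opening from the floor to the top of the opening. A 97 mm thick head sits across the top of both jambs, spanning the full outside width of the frame.


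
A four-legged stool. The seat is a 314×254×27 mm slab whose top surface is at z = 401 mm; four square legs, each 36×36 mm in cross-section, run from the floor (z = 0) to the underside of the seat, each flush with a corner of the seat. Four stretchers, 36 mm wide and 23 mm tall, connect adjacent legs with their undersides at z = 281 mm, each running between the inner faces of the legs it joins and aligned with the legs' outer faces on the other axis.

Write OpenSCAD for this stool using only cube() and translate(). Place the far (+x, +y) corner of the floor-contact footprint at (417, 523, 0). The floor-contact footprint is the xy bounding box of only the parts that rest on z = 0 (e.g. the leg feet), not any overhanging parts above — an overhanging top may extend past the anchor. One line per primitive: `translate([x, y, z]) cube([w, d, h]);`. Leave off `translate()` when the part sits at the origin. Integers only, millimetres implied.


translate([103, 269, 374]) cube([314, 254, 27]);
translate([103, 269, 0]) cube([36, 36, 374]);
translate([381, 269, 0]) cube([36, 36, 374]);
translate([103, 487, 0]) cube([36, 36, 374]);
translate([381, 487, 0]) cube([36, 36, 374]);
translate([139, 269, 281]) cube([242, 36, 23]);
translate([139, 487, 281]) cube([242, 36, 23]);
translate([103, 305, 281]) cube([36, 182, 23]);
translate([381, 305, 281]) cube([36, 182, 23]);


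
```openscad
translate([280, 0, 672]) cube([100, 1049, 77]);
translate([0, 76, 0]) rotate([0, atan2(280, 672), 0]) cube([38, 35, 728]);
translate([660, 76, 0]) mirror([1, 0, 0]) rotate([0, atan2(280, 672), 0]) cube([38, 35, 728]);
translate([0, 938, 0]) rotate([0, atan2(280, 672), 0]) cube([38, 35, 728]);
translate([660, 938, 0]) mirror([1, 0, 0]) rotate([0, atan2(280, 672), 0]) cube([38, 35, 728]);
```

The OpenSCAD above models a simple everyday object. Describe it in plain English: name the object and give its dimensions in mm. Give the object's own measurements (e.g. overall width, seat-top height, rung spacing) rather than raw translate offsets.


A sawhorse. A 100×1049×77 mm beam (x, y, z) sits on two A-frame leg pairs. Each pair is two raked legs of 38×35 mm section (35 mm along y) splaying symmetrically in x. Each leg rises 672 mm vertically over 280 mm of horizontal reach and is 728 mm long along its own axis. Every leg's outer bottom edge rests on the floor and its outer top edge meets a bottom edge of the beam — the left legs (tilting toward +x) meet the beam's −x bottom edge, the right legs (their mirror images, tilting toward −x) meet its +x bottom edge — so the leg tops tuck under the beam, the beam's underside is 672 mm above the floor, and the feet are 660 mm apart outside-to-outside with the beam centred between them. The two leg pairs are set in 76 mm from either end of the beam.


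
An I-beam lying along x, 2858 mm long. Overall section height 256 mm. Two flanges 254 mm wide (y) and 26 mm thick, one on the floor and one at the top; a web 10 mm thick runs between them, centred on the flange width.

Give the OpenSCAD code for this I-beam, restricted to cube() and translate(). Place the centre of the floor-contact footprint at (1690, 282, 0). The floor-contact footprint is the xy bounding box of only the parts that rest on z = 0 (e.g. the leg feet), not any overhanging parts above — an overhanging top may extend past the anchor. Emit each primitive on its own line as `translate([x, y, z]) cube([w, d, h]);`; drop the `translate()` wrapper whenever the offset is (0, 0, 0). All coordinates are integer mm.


translate([261, 155, 0]) cube([2858, 254, 26]);
translate([261, 277, 26]) cube([2858, 10, 204]);
translate([261, 155, 230]) cube([2858, 254, 26]);


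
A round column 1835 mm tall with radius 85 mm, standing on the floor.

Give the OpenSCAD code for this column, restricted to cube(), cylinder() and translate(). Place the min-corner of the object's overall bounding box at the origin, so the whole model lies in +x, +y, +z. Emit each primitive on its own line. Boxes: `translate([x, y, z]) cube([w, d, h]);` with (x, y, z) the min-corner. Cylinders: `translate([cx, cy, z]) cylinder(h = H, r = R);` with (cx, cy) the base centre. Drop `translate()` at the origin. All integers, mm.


translate([85, 85, 0]) cylinder(h = 1835, r = 85);


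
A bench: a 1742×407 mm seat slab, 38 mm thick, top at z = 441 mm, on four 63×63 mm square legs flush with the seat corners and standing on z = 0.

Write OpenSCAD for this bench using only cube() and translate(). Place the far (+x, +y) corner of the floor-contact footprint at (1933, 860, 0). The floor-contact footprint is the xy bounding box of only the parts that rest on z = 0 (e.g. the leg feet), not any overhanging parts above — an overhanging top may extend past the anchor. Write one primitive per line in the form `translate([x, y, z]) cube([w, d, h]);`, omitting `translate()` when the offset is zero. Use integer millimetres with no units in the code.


// leg_h = 441 − 38 = 403
translate([191, 453, 403]) cube([1742, 407, 38]);
translate([191, 453, 0]) cube([63, 63, 403]);
translate([191, 797, 0]) cube([63, 63, 403]);
translate([1870, 453, 0]) cube([63, 63, 403]);
translate([1870, 797, 0]) cube([63, 63, 403]);


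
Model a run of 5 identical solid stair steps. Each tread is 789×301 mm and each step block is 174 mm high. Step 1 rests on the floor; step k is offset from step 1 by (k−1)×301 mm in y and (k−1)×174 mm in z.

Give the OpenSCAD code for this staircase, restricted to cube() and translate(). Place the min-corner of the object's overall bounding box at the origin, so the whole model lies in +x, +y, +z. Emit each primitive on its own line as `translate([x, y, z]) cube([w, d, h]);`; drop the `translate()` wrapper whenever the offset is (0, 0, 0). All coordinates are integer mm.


cube([789, 301, 174]);
translate([0, 301, 174]) cube([789, 301, 174]);
translate([0, 602, 348]) cube([789, 301, 174]);
translate([0, 903, 522]) cube([789, 301, 174]);
translate([0, 1204, 696]) cube([789, 301, 174]);


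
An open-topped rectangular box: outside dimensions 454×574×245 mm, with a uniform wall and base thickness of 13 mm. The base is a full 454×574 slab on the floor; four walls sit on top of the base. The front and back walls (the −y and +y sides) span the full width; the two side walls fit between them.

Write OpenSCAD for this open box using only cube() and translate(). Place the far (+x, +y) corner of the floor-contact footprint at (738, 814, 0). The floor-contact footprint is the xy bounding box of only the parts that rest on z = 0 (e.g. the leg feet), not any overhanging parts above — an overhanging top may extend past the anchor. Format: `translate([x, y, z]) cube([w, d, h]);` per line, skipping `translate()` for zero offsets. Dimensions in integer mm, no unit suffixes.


translate([284, 240, 0]) cube([454, 574, 13]);
translate([284, 240, 13]) cube([454, 13, 232]);
translate([284, 801, 13]) cube([454, 13, 232]);
translate([284, 253, 13]) cube([13, 548, 232]);
translate([725, 253, 13]) cube([13, 548, 232]);


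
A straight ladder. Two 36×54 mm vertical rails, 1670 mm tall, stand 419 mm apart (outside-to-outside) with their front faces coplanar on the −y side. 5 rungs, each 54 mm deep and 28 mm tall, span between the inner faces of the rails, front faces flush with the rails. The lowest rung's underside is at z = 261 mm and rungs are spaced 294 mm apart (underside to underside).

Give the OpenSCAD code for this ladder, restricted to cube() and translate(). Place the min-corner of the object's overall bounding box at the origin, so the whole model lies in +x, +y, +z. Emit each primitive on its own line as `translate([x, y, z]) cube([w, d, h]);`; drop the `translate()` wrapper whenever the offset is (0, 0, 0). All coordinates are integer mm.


// rung span = 419 - 2*36 = 347
// rung[k] z = 261 + k*294
cube([36, 54, 1670]);
translate([383, 0, 0]) cube([36, 54, 1670]);
translate([36, 0, 261]) cube([347, 54, 28]);
translate([36, 0, 555]) cube([347, 54, 28]);
translate([36, 0, 849]) cube([347, 54, 28]);
translate([36, 0, 1143]) cube([347, 54, 28]);
translate([36, 0, 1437]) cube([347, 54, 28]);


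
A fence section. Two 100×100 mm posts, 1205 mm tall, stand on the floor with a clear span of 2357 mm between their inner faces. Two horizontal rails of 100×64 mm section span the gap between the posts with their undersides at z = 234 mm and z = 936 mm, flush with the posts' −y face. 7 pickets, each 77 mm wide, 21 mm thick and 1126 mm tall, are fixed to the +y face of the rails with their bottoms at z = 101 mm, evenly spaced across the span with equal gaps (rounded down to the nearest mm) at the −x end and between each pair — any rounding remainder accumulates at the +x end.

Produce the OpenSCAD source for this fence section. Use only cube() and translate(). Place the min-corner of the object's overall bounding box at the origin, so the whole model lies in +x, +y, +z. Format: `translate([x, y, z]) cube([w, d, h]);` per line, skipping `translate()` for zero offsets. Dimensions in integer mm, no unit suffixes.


cube([100, 100, 1205]);
translate([2457, 0, 0]) cube([100, 100, 1205]);
translate([100, 0, 234]) cube([2357, 100, 64]);
translate([100, 0, 936]) cube([2357, 100, 64]);
translate([327, 100, 101]) cube([77, 21, 1126]);
translate([631, 100, 101]) cube([77, 21, 1126]);
translate([935, 100, 101]) cube([77, 21, 1126]);
translate([1239, 100, 101]) cube([77, 21, 1126]);
translate([1543, 100, 101]) cube([77, 21, 1126]);
translate([1847, 100, 101]) cube([77, 21, 1126]);
translate([2151, 100, 101]) cube([77, 21, 1126]);


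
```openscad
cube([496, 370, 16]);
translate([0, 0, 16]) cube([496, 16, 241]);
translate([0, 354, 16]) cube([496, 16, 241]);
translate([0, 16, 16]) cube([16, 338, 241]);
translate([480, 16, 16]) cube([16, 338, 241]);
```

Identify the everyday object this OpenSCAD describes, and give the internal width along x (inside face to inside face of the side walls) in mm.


An open box. The internal width is 464 mm.

A 496×370 base slab with four walls standing on it — an open box. The base is 496 mm wide and the walls are 16 mm thick, so the internal width is 496 − 2 × 16 = 464 mm.


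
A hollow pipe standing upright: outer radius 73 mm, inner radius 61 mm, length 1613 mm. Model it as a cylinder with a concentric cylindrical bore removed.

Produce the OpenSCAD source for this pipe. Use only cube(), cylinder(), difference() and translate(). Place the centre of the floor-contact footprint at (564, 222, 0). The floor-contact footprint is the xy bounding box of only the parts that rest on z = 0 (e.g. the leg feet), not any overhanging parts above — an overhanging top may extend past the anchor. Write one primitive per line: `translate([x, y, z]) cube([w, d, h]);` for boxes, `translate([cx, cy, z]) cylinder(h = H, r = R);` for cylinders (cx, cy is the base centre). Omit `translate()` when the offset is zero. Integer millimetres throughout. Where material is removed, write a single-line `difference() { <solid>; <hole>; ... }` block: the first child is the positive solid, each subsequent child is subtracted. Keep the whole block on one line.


difference() { translate([564, 222, 0]) cylinder(h = 1613, r = 73); translate([564, 222, 0]) cylinder(h = 1613, r = 61); }


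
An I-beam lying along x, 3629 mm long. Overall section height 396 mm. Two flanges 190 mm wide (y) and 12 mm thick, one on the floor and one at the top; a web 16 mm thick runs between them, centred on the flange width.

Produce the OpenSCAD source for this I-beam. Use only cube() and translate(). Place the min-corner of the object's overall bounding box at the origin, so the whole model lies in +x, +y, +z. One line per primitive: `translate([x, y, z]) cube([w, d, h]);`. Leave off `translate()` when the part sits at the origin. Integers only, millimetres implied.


cube([3629, 190, 12]);
translate([0, 87, 12]) cube([3629, 16, 372]);
translate([0, 0, 384]) cube([3629, 190, 12]);


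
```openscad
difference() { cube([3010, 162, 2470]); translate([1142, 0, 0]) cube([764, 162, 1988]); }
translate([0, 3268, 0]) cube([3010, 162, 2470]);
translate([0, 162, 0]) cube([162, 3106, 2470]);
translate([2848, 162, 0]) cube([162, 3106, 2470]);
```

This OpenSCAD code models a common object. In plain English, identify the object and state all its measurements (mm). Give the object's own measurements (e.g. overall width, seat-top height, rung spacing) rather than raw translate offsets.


A single room: four walls, each 2470 mm tall and 162 mm thick, enclosing an outside footprint 3010×3430 mm (x × y), no floor or roof. The front and back walls (−y and +y sides) run the full x-width; the side walls fit between their inner faces. A door opening 764 mm wide and 1988 mm tall is cut through the front wall from the floor up, its −x edge 1142 mm from the wall's −x end.


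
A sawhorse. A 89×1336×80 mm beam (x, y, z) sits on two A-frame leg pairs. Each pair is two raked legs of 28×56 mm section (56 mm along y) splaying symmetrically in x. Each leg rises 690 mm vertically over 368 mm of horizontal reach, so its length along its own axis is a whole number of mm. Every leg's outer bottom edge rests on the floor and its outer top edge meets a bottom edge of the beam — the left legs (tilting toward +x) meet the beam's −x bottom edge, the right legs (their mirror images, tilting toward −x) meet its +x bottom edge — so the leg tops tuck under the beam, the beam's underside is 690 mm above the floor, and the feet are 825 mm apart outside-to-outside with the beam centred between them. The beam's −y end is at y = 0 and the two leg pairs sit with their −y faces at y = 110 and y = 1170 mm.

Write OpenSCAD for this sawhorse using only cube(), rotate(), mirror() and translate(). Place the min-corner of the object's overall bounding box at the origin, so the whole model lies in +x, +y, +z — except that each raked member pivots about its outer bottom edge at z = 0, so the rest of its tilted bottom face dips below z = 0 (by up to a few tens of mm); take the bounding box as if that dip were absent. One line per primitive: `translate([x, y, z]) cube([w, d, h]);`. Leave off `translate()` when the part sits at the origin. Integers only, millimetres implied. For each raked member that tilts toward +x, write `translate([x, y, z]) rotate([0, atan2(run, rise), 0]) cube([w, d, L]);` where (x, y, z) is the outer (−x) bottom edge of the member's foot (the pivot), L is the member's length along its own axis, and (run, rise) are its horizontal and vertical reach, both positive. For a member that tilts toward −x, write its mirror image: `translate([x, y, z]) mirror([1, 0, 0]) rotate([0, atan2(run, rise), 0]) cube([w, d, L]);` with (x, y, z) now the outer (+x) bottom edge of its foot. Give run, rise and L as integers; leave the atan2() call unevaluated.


// leg length = √(368² + 690²) = 782
// right-leg outer foot x = 2·368 + 89 = 825
// beam min-corner = (368, 0, 690)
translate([368, 0, 690]) cube([89, 1336, 80]);
translate([0, 110, 0]) rotate([0, atan2(368, 690), 0]) cube([28, 56, 782]);
translate([825, 110, 0]) mirror([1, 0, 0]) rotate([0, atan2(368, 690), 0]) cube([28, 56, 782]);
translate([0, 1170, 0]) rotate([0, atan2(368, 690), 0]) cube([28, 56, 782]);
translate([825, 1170, 0]) mirror([1, 0, 0]) rotate([0, atan2(368, 690), 0]) cube([28, 56, 782]);


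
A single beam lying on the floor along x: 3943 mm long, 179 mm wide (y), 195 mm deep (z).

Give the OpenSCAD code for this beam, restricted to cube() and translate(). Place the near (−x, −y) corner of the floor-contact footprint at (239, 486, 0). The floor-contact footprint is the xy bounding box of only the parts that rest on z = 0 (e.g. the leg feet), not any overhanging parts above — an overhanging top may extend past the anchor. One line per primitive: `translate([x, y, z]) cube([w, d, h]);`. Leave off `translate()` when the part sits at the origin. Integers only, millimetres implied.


translate([239, 486, 0]) cube([3943, 179, 195]);


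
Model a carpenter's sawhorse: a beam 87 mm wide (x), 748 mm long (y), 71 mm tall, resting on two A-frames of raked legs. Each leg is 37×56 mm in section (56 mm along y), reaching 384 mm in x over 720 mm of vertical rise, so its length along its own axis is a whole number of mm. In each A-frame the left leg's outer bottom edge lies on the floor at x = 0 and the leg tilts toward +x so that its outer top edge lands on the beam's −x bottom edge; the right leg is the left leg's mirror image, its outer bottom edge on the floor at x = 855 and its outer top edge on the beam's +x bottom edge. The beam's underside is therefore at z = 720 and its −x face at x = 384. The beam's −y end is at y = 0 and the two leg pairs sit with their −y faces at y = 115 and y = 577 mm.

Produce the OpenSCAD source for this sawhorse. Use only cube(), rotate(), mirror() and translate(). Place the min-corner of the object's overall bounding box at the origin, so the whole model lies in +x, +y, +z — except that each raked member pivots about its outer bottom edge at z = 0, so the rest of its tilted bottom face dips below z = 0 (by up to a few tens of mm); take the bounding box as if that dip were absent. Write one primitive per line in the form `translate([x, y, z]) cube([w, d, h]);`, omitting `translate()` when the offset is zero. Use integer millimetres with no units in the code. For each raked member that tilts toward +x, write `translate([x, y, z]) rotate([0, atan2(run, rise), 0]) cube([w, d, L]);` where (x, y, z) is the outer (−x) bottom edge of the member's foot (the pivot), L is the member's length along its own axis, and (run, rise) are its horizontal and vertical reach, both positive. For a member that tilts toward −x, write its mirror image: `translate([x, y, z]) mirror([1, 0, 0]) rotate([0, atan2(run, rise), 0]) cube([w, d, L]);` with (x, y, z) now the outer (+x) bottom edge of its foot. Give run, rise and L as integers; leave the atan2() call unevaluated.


translate([384, 0, 720]) cube([87, 748, 71]);
translate([0, 115, 0]) rotate([0, atan2(384, 720), 0]) cube([37, 56, 816]);
translate([855, 115, 0]) mirror([1, 0, 0]) rotate([0, atan2(384, 720), 0]) cube([37, 56, 816]);
translate([0, 577, 0]) rotate([0, atan2(384, 720), 0]) cube([37, 56, 816]);
translate([855, 577, 0]) mirror([1, 0, 0]) rotate([0, atan2(384, 720), 0]) cube([37, 56, 816]);


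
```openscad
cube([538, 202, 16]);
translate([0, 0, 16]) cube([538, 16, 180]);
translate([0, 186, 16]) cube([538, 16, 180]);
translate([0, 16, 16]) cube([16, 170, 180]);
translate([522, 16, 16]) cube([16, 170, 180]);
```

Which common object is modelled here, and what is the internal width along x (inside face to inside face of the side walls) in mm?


An open box. The internal width is 506 mm.

A 538×202 base slab with four walls standing on it — an open box. The base is 538 mm wide and the walls are 16 mm thick, so the internal width is 538 − 2 × 16 = 506 mm.


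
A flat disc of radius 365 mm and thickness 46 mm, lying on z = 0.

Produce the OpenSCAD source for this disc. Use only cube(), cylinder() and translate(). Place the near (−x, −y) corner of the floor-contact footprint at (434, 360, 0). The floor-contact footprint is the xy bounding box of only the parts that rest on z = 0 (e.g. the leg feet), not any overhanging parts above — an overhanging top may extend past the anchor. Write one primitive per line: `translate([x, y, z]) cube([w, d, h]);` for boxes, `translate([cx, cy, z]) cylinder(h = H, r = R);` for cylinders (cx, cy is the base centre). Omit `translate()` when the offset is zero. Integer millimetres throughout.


translate([799, 725, 0]) cylinder(h = 46, r = 365);


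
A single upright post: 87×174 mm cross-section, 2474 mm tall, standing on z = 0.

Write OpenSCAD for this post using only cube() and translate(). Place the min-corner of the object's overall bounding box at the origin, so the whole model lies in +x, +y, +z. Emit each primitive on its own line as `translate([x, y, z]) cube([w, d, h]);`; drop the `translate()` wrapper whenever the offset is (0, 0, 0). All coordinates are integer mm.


cube([87, 174, 2474]);


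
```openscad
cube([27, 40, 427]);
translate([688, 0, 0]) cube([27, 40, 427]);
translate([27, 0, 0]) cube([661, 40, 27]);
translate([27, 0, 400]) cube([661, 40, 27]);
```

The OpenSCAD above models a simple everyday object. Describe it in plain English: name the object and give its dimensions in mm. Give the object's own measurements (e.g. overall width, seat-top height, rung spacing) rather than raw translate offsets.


A rectangular picture frame lying in the x–z plane (depth along y). The opening is 661 mm wide (x) by 373 mm tall (z), surrounded by a border 27 mm wide on all four sides. The frame is 40 mm deep and is made of two full-height vertical stiles with two horizontal rails fitted between them.


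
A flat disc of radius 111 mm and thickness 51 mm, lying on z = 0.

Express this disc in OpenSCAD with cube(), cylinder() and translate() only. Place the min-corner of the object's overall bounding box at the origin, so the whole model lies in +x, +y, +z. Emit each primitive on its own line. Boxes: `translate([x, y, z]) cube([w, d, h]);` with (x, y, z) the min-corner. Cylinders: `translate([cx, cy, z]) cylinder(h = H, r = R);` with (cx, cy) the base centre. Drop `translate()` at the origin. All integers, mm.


translate([111, 111, 0]) cylinder(h = 51, r = 111);


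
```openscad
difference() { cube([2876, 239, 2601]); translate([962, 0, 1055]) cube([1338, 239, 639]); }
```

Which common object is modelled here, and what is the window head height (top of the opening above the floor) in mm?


A wall with a window opening. The window head height is 1694 mm.

A wall with a rectangular opening subtracted — a window. Sill at z = 1055, opening 639 mm tall, so the head is at 1055 + 639 = 1694 mm.


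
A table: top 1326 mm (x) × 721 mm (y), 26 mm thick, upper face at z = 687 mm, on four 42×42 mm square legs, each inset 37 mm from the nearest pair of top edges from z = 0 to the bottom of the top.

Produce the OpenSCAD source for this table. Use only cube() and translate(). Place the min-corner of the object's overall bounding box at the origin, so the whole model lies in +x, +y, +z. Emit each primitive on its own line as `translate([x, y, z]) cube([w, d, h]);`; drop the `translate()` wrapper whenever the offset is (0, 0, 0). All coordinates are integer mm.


translate([0, 0, 661]) cube([1326, 721, 26]);
translate([37, 37, 0]) cube([42, 42, 661]);
translate([1247, 37, 0]) cube([42, 42, 661]);
translate([37, 642, 0]) cube([42, 42, 661]);
translate([1247, 642, 0]) cube([42, 42, 661]);


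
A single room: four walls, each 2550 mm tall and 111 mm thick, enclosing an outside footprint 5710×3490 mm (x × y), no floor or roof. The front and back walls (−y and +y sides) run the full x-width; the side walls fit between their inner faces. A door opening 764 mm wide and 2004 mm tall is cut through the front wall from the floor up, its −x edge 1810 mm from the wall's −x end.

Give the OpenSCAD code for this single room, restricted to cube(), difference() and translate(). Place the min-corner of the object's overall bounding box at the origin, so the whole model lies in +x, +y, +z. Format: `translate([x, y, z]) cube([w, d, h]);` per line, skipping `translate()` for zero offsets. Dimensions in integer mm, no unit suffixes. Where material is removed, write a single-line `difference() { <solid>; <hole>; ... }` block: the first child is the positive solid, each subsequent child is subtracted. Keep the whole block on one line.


difference() { cube([5710, 111, 2550]); translate([1810, 0, 0]) cube([764, 111, 2004]); }
translate([0, 3379, 0]) cube([5710, 111, 2550]);
translate([0, 111, 0]) cube([111, 3268, 2550]);
translate([5599, 111, 0]) cube([111, 3268, 2550]);


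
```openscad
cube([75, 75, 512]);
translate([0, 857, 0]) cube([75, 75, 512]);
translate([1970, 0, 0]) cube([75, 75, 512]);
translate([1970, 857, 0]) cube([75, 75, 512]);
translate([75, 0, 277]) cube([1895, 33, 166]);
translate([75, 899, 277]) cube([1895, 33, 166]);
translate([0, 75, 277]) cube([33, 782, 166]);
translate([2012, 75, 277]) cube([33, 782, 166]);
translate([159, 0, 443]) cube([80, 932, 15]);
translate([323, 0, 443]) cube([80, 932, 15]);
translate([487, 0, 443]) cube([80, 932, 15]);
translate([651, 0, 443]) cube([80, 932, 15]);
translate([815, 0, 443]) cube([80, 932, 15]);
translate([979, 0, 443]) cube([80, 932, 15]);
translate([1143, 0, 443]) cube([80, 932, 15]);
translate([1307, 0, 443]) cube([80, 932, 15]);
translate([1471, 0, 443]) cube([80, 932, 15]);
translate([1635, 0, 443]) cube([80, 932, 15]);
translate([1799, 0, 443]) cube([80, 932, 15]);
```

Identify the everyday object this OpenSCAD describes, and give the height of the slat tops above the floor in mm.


A bed frame. The slat-top height is 458 mm.

Four posts, four rails, and a row of slats — a bed frame. Slats sit on the rails at z = 277 + 166 = 443; with slat thickness 15, the top is 458 mm.


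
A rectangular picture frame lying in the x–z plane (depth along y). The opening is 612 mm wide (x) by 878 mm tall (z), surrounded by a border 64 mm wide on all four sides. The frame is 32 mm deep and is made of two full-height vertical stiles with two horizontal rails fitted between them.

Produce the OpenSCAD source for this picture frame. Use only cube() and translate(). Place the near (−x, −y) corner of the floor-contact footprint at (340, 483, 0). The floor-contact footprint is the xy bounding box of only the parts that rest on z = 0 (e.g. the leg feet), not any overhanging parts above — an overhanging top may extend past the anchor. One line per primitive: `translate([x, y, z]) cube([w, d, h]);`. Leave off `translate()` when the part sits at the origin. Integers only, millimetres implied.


translate([340, 483, 0]) cube([64, 32, 1006]);
translate([1016, 483, 0]) cube([64, 32, 1006]);
translate([404, 483, 0]) cube([612, 32, 64]);
translate([404, 483, 942]) cube([612, 32, 64]);


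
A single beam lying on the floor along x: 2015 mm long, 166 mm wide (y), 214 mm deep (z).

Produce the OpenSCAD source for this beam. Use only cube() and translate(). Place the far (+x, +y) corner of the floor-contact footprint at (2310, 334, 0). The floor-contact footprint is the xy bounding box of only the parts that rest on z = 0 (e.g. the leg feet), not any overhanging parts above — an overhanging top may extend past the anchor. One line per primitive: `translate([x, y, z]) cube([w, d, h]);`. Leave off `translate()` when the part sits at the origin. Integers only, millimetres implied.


translate([295, 168, 0]) cube([2015, 166, 214]);


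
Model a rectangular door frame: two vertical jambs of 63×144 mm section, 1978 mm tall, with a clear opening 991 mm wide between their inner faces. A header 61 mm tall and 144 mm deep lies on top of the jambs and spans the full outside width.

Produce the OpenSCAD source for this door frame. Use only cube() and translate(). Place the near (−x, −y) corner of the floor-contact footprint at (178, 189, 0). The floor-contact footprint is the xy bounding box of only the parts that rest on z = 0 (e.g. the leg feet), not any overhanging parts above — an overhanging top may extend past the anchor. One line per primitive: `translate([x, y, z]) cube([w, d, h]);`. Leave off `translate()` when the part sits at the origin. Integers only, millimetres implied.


translate([178, 189, 0]) cube([63, 144, 1978]);
translate([1232, 189, 0]) cube([63, 144, 1978]);
translate([178, 189, 1978]) cube([1117, 144, 61]);


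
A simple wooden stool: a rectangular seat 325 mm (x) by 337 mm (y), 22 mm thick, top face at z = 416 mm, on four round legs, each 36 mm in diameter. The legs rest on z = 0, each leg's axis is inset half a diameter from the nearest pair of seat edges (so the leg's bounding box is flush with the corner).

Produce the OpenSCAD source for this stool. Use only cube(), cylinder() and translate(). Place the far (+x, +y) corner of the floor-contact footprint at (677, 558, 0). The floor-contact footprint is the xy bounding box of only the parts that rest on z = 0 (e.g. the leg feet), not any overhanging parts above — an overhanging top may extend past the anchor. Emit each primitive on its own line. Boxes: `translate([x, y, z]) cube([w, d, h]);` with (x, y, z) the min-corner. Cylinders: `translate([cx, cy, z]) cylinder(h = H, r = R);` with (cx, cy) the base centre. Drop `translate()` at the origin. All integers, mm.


// leg_h = 416 - 22 = 394
translate([352, 221, 394]) cube([325, 337, 22]);
translate([370, 239, 0]) cylinder(h = 394, r = 18);
translate([659, 239, 0]) cylinder(h = 394, r = 18);
translate([370, 540, 0]) cylinder(h = 394, r = 18);
translate([659, 540, 0]) cylinder(h = 394, r = 18);


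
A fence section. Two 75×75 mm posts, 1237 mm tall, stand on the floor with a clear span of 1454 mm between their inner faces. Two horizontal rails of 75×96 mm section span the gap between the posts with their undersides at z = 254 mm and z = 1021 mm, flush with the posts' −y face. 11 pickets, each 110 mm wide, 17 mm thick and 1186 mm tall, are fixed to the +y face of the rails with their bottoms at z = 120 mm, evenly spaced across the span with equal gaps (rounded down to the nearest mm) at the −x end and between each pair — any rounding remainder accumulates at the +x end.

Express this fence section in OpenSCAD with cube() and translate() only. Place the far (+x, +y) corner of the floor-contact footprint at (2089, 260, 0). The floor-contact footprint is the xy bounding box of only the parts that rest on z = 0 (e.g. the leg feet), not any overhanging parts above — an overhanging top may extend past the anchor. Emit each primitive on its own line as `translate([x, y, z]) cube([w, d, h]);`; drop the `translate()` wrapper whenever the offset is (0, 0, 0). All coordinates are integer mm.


translate([485, 185, 0]) cube([75, 75, 1237]);
translate([2014, 185, 0]) cube([75, 75, 1237]);
translate([560, 185, 254]) cube([1454, 75, 96]);
translate([560, 185, 1021]) cube([1454, 75, 96]);
translate([580, 260, 120]) cube([110, 17, 1186]);
translate([710, 260, 120]) cube([110, 17, 1186]);
translate([840, 260, 120]) cube([110, 17, 1186]);
translate([970, 260, 120]) cube([110, 17, 1186]);
translate([1100, 260, 120]) cube([110, 17, 1186]);
translate([1230, 260, 120]) cube([110, 17, 1186]);
translate([1360, 260, 120]) cube([110, 17, 1186]);
translate([1490, 260, 120]) cube([110, 17, 1186]);
translate([1620, 260, 120]) cube([110, 17, 1186]);
translate([1750, 260, 120]) cube([110, 17, 1186]);
translate([1880, 260, 120]) cube([110, 17, 1186]);


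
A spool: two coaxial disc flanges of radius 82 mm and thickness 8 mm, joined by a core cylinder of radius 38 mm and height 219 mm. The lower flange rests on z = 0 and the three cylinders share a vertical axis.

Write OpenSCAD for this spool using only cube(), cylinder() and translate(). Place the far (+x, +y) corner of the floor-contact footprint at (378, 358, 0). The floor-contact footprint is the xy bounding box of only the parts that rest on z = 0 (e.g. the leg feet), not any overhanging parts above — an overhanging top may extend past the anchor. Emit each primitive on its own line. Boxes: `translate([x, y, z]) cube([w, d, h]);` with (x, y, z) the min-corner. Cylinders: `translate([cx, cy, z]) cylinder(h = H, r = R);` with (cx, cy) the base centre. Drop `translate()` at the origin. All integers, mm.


translate([296, 276, 0]) cylinder(h = 8, r = 82);
translate([296, 276, 8]) cylinder(h = 219, r = 38);
translate([296, 276, 227]) cylinder(h = 8, r = 82);


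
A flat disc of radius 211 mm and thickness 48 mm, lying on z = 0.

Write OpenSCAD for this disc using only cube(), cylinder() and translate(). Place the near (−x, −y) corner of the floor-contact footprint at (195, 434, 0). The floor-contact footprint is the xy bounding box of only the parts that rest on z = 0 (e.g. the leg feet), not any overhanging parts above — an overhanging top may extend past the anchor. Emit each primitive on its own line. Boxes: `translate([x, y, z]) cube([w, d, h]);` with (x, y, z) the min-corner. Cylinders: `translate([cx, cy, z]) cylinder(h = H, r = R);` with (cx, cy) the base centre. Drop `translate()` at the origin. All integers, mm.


translate([406, 645, 0]) cylinder(h = 48, r = 211);
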